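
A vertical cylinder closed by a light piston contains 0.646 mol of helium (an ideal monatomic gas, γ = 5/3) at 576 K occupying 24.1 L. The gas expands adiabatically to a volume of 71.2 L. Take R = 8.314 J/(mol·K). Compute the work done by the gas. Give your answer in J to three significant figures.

Adiabatic: TV^(γ−1) = const with γ = 5/3.
T₂ = T₁ (V₁/V₂)^(γ−1) = 576 × (24.1/71.2)^0.667 = 576 × 0.4857 = 279.8 K.
W_by = nCᵥ(T₁ − T₂) = (0.646)(12.47)(576 − 279.8) = 2387 J.

W ≈ 2390 J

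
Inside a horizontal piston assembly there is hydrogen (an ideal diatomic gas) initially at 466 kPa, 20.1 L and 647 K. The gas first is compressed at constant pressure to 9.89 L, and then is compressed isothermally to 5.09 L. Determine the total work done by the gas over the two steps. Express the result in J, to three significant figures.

Step 1 (isobaric): W = PΔV = (466 kPa)(9.89 − 20.1 L) = -4758 J.
After step 1: P = 466 kPa, V = 9.89 L, T = 318.3 K.
Step 2 (isothermal): W = P₁V₁ ln(V₂/V₁) = (4609) ln(5.09/9.89) = -3061 J.
W_total = -4758 − 3061 = -7819 J.

W_total ≈ -7820 J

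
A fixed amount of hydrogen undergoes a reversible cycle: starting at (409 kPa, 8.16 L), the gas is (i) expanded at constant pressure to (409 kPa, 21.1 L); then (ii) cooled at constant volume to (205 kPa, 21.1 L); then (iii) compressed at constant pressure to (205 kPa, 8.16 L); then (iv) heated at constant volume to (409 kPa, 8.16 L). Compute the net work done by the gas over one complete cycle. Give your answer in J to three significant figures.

Constant-volume legs do no work.
W(i) = (409)(21.1 − 8.16) = 5292 J; W(iii) = (205)(8.16 − 21.1) = -2653 J.
W_net = 5292 − 2653 = 2640 J (the clockwise enclosed area).

W_net ≈ 2640 J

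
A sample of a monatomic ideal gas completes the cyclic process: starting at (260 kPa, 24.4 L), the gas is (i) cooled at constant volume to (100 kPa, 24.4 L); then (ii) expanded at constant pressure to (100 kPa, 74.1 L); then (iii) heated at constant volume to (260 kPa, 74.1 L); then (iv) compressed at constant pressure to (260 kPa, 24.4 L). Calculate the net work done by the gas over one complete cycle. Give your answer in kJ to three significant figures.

Constant-volume legs do no work.
W(ii) = (100)(74.1 − 24.4) = 4970 J; W(iv) = (260)(24.4 − 74.1) = -12922 J.
W_net = 4970 − 12922 = -7952 J (the counter-clockwise enclosed area).

W_net ≈ -7.95 kJ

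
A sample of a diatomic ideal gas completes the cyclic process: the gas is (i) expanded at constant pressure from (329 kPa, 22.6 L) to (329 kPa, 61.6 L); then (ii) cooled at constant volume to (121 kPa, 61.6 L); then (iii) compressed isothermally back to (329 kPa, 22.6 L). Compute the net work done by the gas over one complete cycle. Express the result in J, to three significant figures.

W_net ≈ 5360 J

Leg (i): W = PΔV = (329)(61.6 − 22.6) = 12831 J.
Leg (ii): W = 0.
Leg (iii): W = PᵢVᵢ ln(V_f/Vᵢ) = (7454) ln(22.6/61.6) = -7474 J.
W_net = 12831 − 7474 = 5357 J.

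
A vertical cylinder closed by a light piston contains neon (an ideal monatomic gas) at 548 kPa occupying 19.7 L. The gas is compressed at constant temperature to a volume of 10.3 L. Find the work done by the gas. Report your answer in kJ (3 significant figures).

W ≈ -7.00 kJ

Isothermal: W = nRT ln(V₂/V₁) = P₁V₁ ln(V₂/V₁).
P₁V₁ = (548 kPa)(19.7 L) = 10796 J.
W = 10796 × ln(10.3/19.7) = 10796 × -0.6485
W_by_gas = -7001 J.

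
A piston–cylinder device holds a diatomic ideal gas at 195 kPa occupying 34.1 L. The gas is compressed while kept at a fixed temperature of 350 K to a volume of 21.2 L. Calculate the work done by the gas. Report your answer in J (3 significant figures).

W ≈ -3160 J

Isothermal: W = nRT ln(V₂/V₁) = P₁V₁ ln(V₂/V₁).
P₁V₁ = (195 kPa)(34.1 L) = 6650 J.
W = 6650 × ln(21.2/34.1) = 6650 × -0.4753
W_by_gas = -3160 J.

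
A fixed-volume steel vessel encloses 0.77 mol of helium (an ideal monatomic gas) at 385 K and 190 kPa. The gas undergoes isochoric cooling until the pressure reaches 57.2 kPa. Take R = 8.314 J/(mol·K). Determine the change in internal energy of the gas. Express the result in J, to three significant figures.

Constant volume ⇒ W = 0, so Q = ΔU = nCᵥΔT with Cᵥ = 3R/2 = 12.47 J/(mol·K).
At constant V, T₂/T₁ = P₂/P₁ ⇒ ΔT = T₁(P₂/P₁ − 1) = 385·(57.2/190 − 1) = -269.1 K.
ΔU = (0.77)(12.47)(-269.1) = -2584 J.

ΔU ≈ -2580 J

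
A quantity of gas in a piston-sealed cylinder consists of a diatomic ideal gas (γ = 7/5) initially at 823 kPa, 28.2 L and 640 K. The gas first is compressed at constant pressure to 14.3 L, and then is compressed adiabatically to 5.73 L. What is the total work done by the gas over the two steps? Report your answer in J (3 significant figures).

Step 1 (isobaric): W = PΔV = (823 kPa)(14.3 − 28.2 L) = -11440 J.
After step 1: P = 823 kPa, V = 14.3 L, T = 324.5 K.
Step 2 (adiabatic): W = (P₁V₁ − P₂V₂)/(γ−1) = (11769 − 16967)/0.4 = -12996 J.
W_total = -11440 − 12996 = -24435 J.

W_total ≈ -24400 J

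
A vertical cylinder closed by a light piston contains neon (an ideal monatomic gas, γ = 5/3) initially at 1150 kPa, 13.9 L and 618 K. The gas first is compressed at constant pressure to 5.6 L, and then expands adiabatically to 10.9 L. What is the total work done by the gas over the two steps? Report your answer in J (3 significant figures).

Step 1 (isobaric): W = PΔV = (1150 kPa)(5.6 − 13.9 L) = -9545 J.
After step 1: P = 1150 kPa, V = 5.6 L, T = 249 K.
Step 2 (adiabatic): W = (P₁V₁ − P₂V₂)/(γ−1) = (6440 − 4131)/0.667 = 3463 J.
W_total = -9545 + 3463 = -6082 J.

W_total ≈ -6080 J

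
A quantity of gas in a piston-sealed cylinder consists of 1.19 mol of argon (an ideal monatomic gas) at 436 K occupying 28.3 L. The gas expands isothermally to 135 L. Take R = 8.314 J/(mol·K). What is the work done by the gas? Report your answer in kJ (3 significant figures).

Isothermal: W = nRT ln(V₂/V₁).
W = (1.19)(8.314)(436) × ln(135/28.3)
  = 4314 × 1.562
W_by_gas = 6740 J.

W ≈ 6.74 kJ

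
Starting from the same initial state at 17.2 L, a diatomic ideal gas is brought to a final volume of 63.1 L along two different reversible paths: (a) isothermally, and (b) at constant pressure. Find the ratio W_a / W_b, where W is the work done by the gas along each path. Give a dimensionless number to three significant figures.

Path (a) isothermal: W = P₁V₁ ln(V₂/V₁) → W_a/(P₁V₁) = 1.3.
Path (b) isobaric: W = P₁(V₂ − V₁) → W_b/(P₁V₁) = 2.669.
W_a / W_b = 1.3 / 2.669 = 0.4871.

W_a / W_b ≈ 0.487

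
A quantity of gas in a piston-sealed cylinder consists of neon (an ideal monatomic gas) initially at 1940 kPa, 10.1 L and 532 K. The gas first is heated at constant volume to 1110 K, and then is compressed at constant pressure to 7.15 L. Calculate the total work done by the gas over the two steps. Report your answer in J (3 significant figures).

Step 1 (isochoric): W = 0 (constant volume).
After step 1: P = 4048 kPa (V unchanged).
Step 2 (isobaric): W = PΔV = (4048 kPa)(7.15 − 10.1 L) = -11941 J.
W_total = 0 − 11941 = -11941 J.

W_total ≈ -11900 J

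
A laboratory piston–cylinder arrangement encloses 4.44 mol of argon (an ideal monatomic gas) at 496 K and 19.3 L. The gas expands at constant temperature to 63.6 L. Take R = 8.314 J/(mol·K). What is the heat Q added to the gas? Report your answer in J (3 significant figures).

Isothermal ⇒ ΔU = 0, so Q = W = nRT ln(V₂/V₁).
Q = (4.44)(8.314)(496) ln(63.6/19.3) = 18309 × 1.193 = 21834 J.

Q ≈ 21800 J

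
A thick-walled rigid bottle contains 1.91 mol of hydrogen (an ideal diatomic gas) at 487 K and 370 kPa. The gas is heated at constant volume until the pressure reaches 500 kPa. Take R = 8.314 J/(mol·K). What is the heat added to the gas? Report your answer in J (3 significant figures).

Q ≈ 6790 J

Constant volume ⇒ W = 0, so Q = ΔU = nCᵥΔT with Cᵥ = 5R/2 = 20.79 J/(mol·K).
At constant V, T₂/T₁ = P₂/P₁ ⇒ ΔT = T₁(P₂/P₁ − 1) = 487·(500/370 − 1) = 171.1 K.
ΔU = (1.91)(20.79)(171.1) = 6793 J.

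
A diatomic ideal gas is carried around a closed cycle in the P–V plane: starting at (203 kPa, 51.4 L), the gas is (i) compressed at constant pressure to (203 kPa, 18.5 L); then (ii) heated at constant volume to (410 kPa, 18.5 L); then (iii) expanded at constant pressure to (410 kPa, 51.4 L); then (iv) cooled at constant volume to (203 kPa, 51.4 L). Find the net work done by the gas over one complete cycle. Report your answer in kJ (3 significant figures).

W_net ≈ 6.81 kJ

Constant-volume legs do no work.
W(i) = (203)(18.5 − 51.4) = -6679 J; W(iii) = (410)(51.4 − 18.5) = 13489 J.
W_net = -6679 + 13489 = 6810 J (the clockwise enclosed area).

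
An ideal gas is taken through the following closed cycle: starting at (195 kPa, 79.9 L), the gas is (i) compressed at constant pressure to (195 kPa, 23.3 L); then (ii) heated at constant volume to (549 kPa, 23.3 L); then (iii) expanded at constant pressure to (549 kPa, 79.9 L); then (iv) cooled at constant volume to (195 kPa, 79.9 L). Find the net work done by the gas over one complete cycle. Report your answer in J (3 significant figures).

Constant-volume legs do no work.
W(i) = (195)(23.3 − 79.9) = -11037 J; W(iii) = (549)(79.9 − 23.3) = 31073 J.
W_net = -11037 + 31073 = 20036 J (the clockwise enclosed area).

W_net ≈ 20000 J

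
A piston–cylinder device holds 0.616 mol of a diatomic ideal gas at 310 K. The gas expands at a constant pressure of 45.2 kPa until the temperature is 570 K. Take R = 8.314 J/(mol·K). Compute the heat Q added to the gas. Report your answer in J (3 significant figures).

Isobaric: W = nRΔT = (0.616)(8.314)(260) = 1332 J.
ΔU = nCᵥΔT with Cᵥ = 5R/2: ΔU = (0.616)(20.79)(260) = 3329 J.
Q = ΔU + W = 3329 + 1332 = 4660 J.

Q ≈ 4660 J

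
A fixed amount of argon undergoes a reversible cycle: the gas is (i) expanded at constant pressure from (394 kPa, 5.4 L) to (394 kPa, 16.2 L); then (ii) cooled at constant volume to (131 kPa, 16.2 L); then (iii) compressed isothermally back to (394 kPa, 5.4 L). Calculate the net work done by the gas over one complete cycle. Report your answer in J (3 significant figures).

W_net ≈ 1920 J

Leg (i): W = PΔV = (394)(16.2 − 5.4) = 4255 J.
Leg (ii): W = 0.
Leg (iii): W = PᵢVᵢ ln(V_f/Vᵢ) = (2122) ln(5.4/16.2) = -2331 J.
W_net = 4255 − 2331 = 1924 J.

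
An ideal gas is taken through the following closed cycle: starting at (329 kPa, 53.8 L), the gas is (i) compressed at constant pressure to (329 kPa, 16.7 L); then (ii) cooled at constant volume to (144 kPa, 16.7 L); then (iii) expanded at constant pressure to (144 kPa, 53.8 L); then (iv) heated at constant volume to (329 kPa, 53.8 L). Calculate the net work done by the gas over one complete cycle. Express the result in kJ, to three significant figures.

Constant-volume legs do no work.
W(i) = (329)(16.7 − 53.8) = -12206 J; W(iii) = (144)(53.8 − 16.7) = 5342 J.
W_net = -12206 + 5342 = -6863 J (the counter-clockwise enclosed area).

W_net ≈ -6.86 kJ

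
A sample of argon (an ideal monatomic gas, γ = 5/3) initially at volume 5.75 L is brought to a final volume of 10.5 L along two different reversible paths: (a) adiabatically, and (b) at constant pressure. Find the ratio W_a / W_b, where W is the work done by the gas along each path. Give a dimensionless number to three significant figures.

Path (a) adiabatic: W = P₁V₁(1 − (V₁/V₂)^(γ−1))/(γ−1) → W_a/(P₁V₁) = 0.496.
Path (b) isobaric: W = P₁(V₂ − V₁) → W_b/(P₁V₁) = 0.8261.
W_a / W_b = 0.496 / 0.8261 = 0.6004.

W_a / W_b ≈ 0.600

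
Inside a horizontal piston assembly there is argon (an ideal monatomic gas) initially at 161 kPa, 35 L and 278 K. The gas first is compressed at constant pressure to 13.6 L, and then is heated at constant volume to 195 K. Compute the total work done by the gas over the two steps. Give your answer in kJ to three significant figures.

Step 1 (isobaric): W = PΔV = (161 kPa)(13.6 − 35 L) = -3445 J.
Step 2 (isochoric): W = 0 (constant volume).
W_total = -3445 + 0 = -3445 J.

W_total ≈ -3.45 kJ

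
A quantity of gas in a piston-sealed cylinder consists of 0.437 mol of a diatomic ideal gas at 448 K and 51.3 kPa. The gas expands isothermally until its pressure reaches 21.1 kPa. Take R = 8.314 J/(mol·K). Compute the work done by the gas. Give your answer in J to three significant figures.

Isothermal process: W = nRT ln(V₂/V₁) = nRT ln(P₁/P₂).
W = (0.437)(8.314)(448) × ln(51.3/21.1)
  = 1628 × ln(2.431) = 1628 × 0.8884
W_by_gas = 1446 J.

W ≈ 1450 J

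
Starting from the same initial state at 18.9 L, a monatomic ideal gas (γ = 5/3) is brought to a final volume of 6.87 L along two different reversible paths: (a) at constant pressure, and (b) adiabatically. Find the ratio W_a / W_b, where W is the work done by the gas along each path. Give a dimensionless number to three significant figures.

W_a / W_b ≈ 0.440

Path (a) isobaric: W = P₁(V₂ − V₁) → W_a/(P₁V₁) = -0.6365.
Path (b) adiabatic: W = P₁V₁(1 − (V₁/V₂)^(γ−1))/(γ−1) → W_b/(P₁V₁) = -1.445.
W_a / W_b = -0.6365 / -1.445 = 0.4405.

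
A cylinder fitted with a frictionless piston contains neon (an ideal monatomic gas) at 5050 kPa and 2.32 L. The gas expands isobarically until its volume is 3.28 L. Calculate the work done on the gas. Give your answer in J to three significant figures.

Isobaric: W = P ΔV.
W = (5050 kPa)(3.28 − 2.32 L) = (5050)(0.96) = 4848 J.
Work on gas = −W_by = -4848 J.

W ≈ -4850 J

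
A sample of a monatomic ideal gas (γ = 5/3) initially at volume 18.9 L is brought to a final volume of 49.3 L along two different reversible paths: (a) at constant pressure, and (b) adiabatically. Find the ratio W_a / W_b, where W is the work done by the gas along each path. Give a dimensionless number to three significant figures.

W_a / W_b ≈ 2.27

Path (a) isobaric: W = P₁(V₂ − V₁) → W_a/(P₁V₁) = 1.608.
Path (b) adiabatic: W = P₁V₁(1 − (V₁/V₂)^(γ−1))/(γ−1) → W_b/(P₁V₁) = 0.7084.
W_a / W_b = 1.608 / 0.7084 = 2.271.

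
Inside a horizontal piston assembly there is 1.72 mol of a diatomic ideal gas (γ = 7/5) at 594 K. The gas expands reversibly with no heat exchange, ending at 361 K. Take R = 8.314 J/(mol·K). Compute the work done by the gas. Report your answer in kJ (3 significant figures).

W ≈ 8.33 kJ

Adiabatic ⇒ Q = 0, so W_by = −ΔU = nCᵥ(T₁ − T₂).
Cᵥ = 5R/2 = 20.79 J/(mol·K).
W = (1.72)(20.79)(594 − 361) = 8330 J.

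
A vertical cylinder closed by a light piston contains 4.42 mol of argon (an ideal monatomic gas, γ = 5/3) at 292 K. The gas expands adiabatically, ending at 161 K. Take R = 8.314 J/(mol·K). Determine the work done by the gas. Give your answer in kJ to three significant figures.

Adiabatic ⇒ Q = 0, so W_by = −ΔU = nCᵥ(T₁ − T₂).
Cᵥ = 3R/2 = 12.47 J/(mol·K).
W = (4.42)(12.47)(292 − 161) = 7221 J.

W ≈ 7.22 kJ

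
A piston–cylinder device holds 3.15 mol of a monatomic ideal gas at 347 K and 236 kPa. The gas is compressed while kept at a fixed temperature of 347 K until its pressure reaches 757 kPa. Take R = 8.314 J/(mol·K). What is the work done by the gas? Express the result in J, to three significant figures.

W ≈ -10600 J

Isothermal process: W = nRT ln(V₂/V₁) = nRT ln(P₁/P₂).
W = (3.15)(8.314)(347) × ln(236/757)
  = 9088 × ln(0.3118) = 9088 × -1.166
W_by_gas = -10592 J.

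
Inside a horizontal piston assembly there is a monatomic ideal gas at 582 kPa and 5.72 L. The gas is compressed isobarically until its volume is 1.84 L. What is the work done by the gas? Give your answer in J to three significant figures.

W ≈ -2260 J

Isobaric: W = P ΔV.
W = (582 kPa)(1.84 − 5.72 L) = (582)(-3.88) = -2258 J.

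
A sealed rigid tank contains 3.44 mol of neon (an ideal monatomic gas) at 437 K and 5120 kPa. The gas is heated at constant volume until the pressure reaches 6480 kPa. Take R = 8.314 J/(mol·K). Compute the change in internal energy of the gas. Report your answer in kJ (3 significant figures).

Constant volume ⇒ W = 0, so Q = ΔU = nCᵥΔT with Cᵥ = 3R/2 = 12.47 J/(mol·K).
At constant V, T₂/T₁ = P₂/P₁ ⇒ ΔT = T₁(P₂/P₁ − 1) = 437·(6480/5120 − 1) = 116.1 K.
ΔU = (3.44)(12.47)(116.1) = 4980 J.

ΔU ≈ 4.98 kJ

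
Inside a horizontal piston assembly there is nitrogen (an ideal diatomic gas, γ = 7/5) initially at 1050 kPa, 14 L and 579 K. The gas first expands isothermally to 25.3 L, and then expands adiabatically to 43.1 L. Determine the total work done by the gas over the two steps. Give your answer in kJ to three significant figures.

Step 1 (isothermal): W = P₁V₁ ln(V₂/V₁) = (14700) ln(25.3/14) = 8699 J.
After step 1: P = 581 kPa, V = 25.3 L, T = 579 K.
Step 2 (adiabatic): W = (P₁V₁ − P₂V₂)/(γ−1) = (14700 − 11879)/0.4 = 7053 J.
W_total = 8699 + 7053 = 15752 J.

W_total ≈ 15.8 kJ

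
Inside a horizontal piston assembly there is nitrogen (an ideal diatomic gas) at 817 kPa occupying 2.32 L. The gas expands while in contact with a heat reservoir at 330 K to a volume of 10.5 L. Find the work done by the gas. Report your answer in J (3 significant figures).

Isothermal: W = nRT ln(V₂/V₁) = P₁V₁ ln(V₂/V₁).
P₁V₁ = (817 kPa)(2.32 L) = 1895 J.
W = 1895 × ln(10.5/2.32) = 1895 × 1.51
W_by_gas = 2862 J.

W ≈ 2860 J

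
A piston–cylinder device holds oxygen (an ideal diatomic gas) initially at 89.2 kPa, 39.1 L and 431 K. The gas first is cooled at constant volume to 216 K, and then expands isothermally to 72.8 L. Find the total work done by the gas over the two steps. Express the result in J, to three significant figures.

Step 1 (isochoric): W = 0 (constant volume).
After step 1: P = 44.7 kPa (V unchanged).
Step 2 (isothermal): W = P₁V₁ ln(V₂/V₁) = (1748) ln(72.8/39.1) = 1086 J.
W_total = 0 + 1086 = 1086 J.

W_total ≈ 1090 J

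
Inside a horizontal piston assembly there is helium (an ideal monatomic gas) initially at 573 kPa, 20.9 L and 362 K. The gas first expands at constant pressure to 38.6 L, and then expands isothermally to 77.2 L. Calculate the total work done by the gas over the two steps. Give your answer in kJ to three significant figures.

Step 1 (isobaric): W = PΔV = (573 kPa)(38.6 − 20.9 L) = 10142 J.
After step 1: P = 573 kPa, V = 38.6 L, T = 668.6 K.
Step 2 (isothermal): W = P₁V₁ ln(V₂/V₁) = (22118) ln(77.2/38.6) = 15331 J.
W_total = 10142 + 15331 = 25473 J.

W_total ≈ 25.5 kJ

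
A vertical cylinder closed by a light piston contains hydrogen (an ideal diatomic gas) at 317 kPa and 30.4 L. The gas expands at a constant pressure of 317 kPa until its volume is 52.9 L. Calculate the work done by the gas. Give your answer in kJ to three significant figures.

Isobaric: W = P ΔV.
W = (317 kPa)(52.9 − 30.4 L) = (317)(22.5) = 7132 J.

W ≈ 7.13 kJ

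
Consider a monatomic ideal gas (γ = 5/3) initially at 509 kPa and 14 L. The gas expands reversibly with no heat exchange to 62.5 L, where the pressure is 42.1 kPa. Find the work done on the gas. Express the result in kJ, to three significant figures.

W ≈ -6.74 kJ

Adiabatic: W = (P₁V₁ − P₂V₂)/(γ − 1) with γ = 5/3.
P₁V₁ = 7126 J, P₂V₂ = 2631 J.
W = (7126 − 2631) / 0.6667 = 6742 J.
Work on gas = −W_by = -6742 J.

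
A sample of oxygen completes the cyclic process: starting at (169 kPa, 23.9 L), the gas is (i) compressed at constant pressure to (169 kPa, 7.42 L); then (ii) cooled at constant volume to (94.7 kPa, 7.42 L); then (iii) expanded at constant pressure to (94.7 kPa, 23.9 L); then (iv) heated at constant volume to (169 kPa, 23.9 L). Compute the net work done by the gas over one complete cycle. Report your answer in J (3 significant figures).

Constant-volume legs do no work.
W(i) = (169)(7.42 − 23.9) = -2785 J; W(iii) = (94.7)(23.9 − 7.42) = 1561 J.
W_net = -2785 + 1561 = -1224 J (the counter-clockwise enclosed area).

W_net ≈ -1220 J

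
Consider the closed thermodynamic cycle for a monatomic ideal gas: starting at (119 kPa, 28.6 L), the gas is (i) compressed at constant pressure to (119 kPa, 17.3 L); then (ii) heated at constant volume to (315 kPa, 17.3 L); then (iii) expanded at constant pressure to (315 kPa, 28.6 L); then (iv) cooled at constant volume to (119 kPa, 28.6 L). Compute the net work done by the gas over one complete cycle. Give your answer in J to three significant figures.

W_net ≈ 2210 J

Constant-volume legs do no work.
W(i) = (119)(17.3 − 28.6) = -1345 J; W(iii) = (315)(28.6 − 17.3) = 3560 J.
W_net = -1345 + 3560 = 2215 J (the clockwise enclosed area).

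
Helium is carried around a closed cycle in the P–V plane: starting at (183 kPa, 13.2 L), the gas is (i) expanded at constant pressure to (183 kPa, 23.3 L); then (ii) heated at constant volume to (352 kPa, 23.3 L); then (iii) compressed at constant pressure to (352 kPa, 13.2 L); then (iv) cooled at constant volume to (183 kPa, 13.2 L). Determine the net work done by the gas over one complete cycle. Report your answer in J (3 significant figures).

W_net ≈ -1710 J

Constant-volume legs do no work.
W(i) = (183)(23.3 − 13.2) = 1848 J; W(iii) = (352)(13.2 − 23.3) = -3555 J.
W_net = 1848 − 3555 = -1707 J (the counter-clockwise enclosed area).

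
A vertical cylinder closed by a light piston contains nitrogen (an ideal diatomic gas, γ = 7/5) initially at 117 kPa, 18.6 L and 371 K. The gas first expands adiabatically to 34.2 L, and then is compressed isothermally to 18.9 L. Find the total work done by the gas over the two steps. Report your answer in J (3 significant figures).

W_total ≈ 165 J

Step 1 (adiabatic): W = (P₁V₁ − P₂V₂)/(γ−1) = (2176 − 1706)/0.4 = 1176 J.
After step 1: P = 49.87 kPa, V = 34.2 L, T = 290.8 K.
Step 2 (isothermal): W = P₁V₁ ln(V₂/V₁) = (1706) ln(18.9/34.2) = -1012 J.
W_total = 1176 − 1012 = 164.8 J.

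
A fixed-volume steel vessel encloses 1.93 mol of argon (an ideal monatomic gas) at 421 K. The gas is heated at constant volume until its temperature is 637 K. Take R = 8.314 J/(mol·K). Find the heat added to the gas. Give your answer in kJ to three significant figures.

Constant volume ⇒ W = 0, so Q = ΔU = nCᵥΔT with Cᵥ = 3R/2 = 12.47 J/(mol·K).
ΔU = (1.93)(12.47)(637 − 421) = 5199 J.

Q ≈ 5.20 kJ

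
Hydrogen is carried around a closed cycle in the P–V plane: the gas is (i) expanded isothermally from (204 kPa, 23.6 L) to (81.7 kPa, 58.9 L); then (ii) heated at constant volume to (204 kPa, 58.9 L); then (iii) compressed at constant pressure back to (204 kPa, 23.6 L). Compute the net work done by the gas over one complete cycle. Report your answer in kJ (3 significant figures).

Leg (i): W = PᵢVᵢ ln(V_f/Vᵢ) = (4814) ln(58.9/23.6) = 4403 J.
Leg (ii): W = 0.
Leg (iii): W = PΔV = (204)(23.6 − 58.9) = -7201 J.
W_net = 4403 − 7201 = -2798 J.

W_net ≈ -2.80 kJ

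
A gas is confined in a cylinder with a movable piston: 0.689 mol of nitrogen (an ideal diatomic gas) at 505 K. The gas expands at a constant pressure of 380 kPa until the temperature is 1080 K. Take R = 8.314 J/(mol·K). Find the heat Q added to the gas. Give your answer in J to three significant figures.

Isobaric: W = nRΔT = (0.689)(8.314)(575) = 3294 J.
ΔU = nCᵥΔT with Cᵥ = 5R/2: ΔU = (0.689)(20.79)(575) = 8234 J.
Q = ΔU + W = 8234 + 3294 = 11528 J.

Q ≈ 11500 J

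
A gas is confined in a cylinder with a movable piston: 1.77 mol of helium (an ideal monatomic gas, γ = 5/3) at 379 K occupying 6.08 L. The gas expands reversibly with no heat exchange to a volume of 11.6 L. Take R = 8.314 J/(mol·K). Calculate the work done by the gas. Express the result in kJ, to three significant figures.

Adiabatic: TV^(γ−1) = const with γ = 5/3.
T₂ = T₁ (V₁/V₂)^(γ−1) = 379 × (6.08/11.6)^0.667 = 379 × 0.6501 = 246.4 K.
W_by = nCᵥ(T₁ − T₂) = (1.77)(12.47)(379 − 246.4) = 2927 J.

W ≈ 2.93 kJ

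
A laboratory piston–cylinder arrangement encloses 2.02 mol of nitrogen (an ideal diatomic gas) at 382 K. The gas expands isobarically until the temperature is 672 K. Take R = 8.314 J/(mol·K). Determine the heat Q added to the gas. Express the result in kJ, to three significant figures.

Q ≈ 17.0 kJ

Isobaric: W = nRΔT = (2.02)(8.314)(290) = 4870 J.
ΔU = nCᵥΔT with Cᵥ = 5R/2: ΔU = (2.02)(20.79)(290) = 12176 J.
Q = ΔU + W = 12176 + 4870 = 17046 J.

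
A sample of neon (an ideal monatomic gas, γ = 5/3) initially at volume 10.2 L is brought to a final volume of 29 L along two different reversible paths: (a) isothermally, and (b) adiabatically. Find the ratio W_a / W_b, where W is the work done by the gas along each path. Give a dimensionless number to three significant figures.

Path (a) isothermal: W = P₁V₁ ln(V₂/V₁) → W_a/(P₁V₁) = 1.045.
Path (b) adiabatic: W = P₁V₁(1 − (V₁/V₂)^(γ−1))/(γ−1) → W_b/(P₁V₁) = 0.7526.
W_a / W_b = 1.045 / 0.7526 = 1.388.

W_a / W_b ≈ 1.39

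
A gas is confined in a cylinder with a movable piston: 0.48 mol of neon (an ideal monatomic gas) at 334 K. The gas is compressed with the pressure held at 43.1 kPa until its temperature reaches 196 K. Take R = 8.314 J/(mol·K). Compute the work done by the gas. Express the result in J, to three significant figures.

W ≈ -551 J

Isobaric: W = P ΔV = nR ΔT.
W = (0.48)(8.314)(196 − 334) = -550.7 J.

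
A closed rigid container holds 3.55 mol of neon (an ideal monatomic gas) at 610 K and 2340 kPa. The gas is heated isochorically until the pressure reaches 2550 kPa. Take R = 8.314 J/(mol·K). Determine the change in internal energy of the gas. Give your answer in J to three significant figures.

ΔU ≈ 2420 J

Constant volume ⇒ W = 0, so Q = ΔU = nCᵥΔT with Cᵥ = 3R/2 = 12.47 J/(mol·K).
At constant V, T₂/T₁ = P₂/P₁ ⇒ ΔT = T₁(P₂/P₁ − 1) = 610·(2550/2340 − 1) = 54.74 K.
ΔU = (3.55)(12.47)(54.74) = 2424 J.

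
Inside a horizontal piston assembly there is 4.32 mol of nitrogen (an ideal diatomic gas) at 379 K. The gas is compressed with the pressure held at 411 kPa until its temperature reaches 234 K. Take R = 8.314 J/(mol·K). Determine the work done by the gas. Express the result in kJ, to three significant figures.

W ≈ -5.21 kJ

Isobaric: W = P ΔV = nR ΔT.
W = (4.32)(8.314)(234 − 379) = -5208 J.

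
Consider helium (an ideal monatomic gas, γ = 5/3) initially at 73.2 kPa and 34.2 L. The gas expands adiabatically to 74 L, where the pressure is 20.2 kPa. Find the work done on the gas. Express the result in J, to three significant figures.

W ≈ -1510 J

Adiabatic: W = (P₁V₁ − P₂V₂)/(γ − 1) with γ = 5/3.
P₁V₁ = 2503 J, P₂V₂ = 1495 J.
W = (2503 − 1495) / 0.6667 = 1513 J.
Work on gas = −W_by = -1513 J.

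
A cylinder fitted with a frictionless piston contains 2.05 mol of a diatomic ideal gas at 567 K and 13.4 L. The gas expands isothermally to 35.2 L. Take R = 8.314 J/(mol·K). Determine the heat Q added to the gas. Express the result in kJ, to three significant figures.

Isothermal ⇒ ΔU = 0, so Q = W = nRT ln(V₂/V₁).
Q = (2.05)(8.314)(567) ln(35.2/13.4) = 9664 × 0.9658 = 9333 J.

Q ≈ 9.33 kJ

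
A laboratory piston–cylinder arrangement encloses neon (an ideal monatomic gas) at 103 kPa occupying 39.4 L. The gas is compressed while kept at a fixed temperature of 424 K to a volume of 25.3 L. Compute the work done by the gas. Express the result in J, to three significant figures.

W ≈ -1800 J

Isothermal: W = nRT ln(V₂/V₁) = P₁V₁ ln(V₂/V₁).
P₁V₁ = (103 kPa)(39.4 L) = 4058 J.
W = 4058 × ln(25.3/39.4) = 4058 × -0.443
W_by_gas = -1798 J.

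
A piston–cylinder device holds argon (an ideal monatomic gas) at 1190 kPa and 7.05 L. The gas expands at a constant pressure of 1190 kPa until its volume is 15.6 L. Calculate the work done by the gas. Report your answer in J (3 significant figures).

W ≈ 10200 J

Isobaric: W = P ΔV.
W = (1190 kPa)(15.6 − 7.05 L) = (1190)(8.55) = 10174 J.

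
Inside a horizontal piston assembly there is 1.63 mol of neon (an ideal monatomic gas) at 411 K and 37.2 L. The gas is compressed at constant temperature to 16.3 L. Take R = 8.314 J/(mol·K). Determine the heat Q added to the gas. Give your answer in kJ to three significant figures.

Q ≈ -4.60 kJ

Isothermal ⇒ ΔU = 0, so Q = W = nRT ln(V₂/V₁).
Q = (1.63)(8.314)(411) ln(16.3/37.2) = 5570 × -0.8251 = -4596 J.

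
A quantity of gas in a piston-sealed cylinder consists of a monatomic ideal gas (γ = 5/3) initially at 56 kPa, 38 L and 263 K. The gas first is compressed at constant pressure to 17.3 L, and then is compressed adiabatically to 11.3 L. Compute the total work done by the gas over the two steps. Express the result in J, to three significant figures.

W_total ≈ -1640 J

Step 1 (isobaric): W = PΔV = (56 kPa)(17.3 − 38 L) = -1159 J.
After step 1: P = 56 kPa, V = 17.3 L, T = 119.7 K.
Step 2 (adiabatic): W = (P₁V₁ − P₂V₂)/(γ−1) = (968.8 − 1287)/0.667 = -477.2 J.
W_total = -1159 − 477.2 = -1636 J.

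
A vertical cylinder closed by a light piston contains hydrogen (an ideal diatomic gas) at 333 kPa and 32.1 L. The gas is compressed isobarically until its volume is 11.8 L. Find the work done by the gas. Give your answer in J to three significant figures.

Isobaric: W = P ΔV.
W = (333 kPa)(11.8 − 32.1 L) = (333)(-20.3) = -6760 J.

W ≈ -6760 J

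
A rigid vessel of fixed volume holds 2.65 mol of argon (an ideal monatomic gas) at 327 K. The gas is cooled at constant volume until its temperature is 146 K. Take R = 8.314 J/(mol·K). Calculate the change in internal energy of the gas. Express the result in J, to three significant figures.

ΔU ≈ -5980 J

Constant volume ⇒ W = 0, so Q = ΔU = nCᵥΔT with Cᵥ = 3R/2 = 12.47 J/(mol·K).
ΔU = (2.65)(12.47)(146 − 327) = -5982 J.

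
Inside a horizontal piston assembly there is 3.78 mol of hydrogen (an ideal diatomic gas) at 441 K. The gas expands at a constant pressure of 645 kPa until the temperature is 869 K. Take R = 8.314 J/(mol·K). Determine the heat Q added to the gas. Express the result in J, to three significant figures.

Q ≈ 47100 J

Isobaric: W = nRΔT = (3.78)(8.314)(428) = 13451 J.
ΔU = nCᵥΔT with Cᵥ = 5R/2: ΔU = (3.78)(20.79)(428) = 33627 J.
Q = ΔU + W = 33627 + 13451 = 47078 J.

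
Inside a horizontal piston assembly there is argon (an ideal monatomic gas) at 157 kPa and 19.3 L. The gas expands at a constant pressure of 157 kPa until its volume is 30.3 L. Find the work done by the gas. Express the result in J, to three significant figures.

W ≈ 1730 J

Isobaric: W = P ΔV.
W = (157 kPa)(30.3 − 19.3 L) = (157)(11) = 1727 J.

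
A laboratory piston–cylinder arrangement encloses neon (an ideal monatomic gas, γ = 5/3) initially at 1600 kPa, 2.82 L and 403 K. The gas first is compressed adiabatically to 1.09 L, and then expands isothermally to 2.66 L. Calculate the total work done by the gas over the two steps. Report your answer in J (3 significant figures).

Step 1 (adiabatic): W = (P₁V₁ − P₂V₂)/(γ−1) = (4512 − 8503)/0.667 = -5987 J.
After step 1: P = 7801 kPa, V = 1.09 L, T = 759.5 K.
Step 2 (isothermal): W = P₁V₁ ln(V₂/V₁) = (8503) ln(2.66/1.09) = 7586 J.
W_total = -5987 + 7586 = 1599 J.

W_total ≈ 1600 J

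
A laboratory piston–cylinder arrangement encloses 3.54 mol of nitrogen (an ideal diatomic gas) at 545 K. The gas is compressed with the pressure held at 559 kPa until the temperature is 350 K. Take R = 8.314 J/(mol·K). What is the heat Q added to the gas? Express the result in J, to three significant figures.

Q ≈ -20100 J

Isobaric: W = nRΔT = (3.54)(8.314)(-195) = -5739 J.
ΔU = nCᵥΔT with Cᵥ = 5R/2: ΔU = (3.54)(20.79)(-195) = -14348 J.
Q = ΔU + W = -14348 − 5739 = -20087 J.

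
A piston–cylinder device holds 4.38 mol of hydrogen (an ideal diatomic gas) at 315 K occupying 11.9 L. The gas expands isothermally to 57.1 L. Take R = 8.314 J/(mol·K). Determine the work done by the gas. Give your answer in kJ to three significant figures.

W ≈ 18.0 kJ

Isothermal: W = nRT ln(V₂/V₁).
W = (4.38)(8.314)(315) × ln(57.1/11.9)
  = 11471 × 1.568
W_by_gas = 17989 J.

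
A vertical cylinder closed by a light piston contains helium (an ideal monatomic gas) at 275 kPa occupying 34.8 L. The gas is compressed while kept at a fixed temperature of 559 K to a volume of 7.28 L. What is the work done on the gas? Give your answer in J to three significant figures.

Isothermal: W = nRT ln(V₂/V₁) = P₁V₁ ln(V₂/V₁).
P₁V₁ = (275 kPa)(34.8 L) = 9570 J.
W = 9570 × ln(7.28/34.8) = 9570 × -1.564
W_by_gas = -14972 J; work on gas = −W_by = 14972 J.

W ≈ 15000 J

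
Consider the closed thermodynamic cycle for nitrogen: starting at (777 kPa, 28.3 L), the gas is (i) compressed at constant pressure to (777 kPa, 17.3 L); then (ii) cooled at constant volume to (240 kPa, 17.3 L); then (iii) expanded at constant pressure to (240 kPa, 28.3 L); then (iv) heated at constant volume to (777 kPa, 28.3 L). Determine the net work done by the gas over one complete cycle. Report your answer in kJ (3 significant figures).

Constant-volume legs do no work.
W(i) = (777)(17.3 − 28.3) = -8547 J; W(iii) = (240)(28.3 − 17.3) = 2640 J.
W_net = -8547 + 2640 = -5907 J (the counter-clockwise enclosed area).

W_net ≈ -5.91 kJ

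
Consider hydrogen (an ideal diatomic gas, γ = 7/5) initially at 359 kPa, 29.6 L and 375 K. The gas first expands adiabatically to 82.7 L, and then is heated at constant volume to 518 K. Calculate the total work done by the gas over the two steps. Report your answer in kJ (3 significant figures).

Step 1 (adiabatic): W = (P₁V₁ − P₂V₂)/(γ−1) = (10626 − 7045)/0.4 = 8953 J.
Step 2 (isochoric): W = 0 (constant volume).
W_total = 8953 + 0 = 8953 J.

W_total ≈ 8.95 kJ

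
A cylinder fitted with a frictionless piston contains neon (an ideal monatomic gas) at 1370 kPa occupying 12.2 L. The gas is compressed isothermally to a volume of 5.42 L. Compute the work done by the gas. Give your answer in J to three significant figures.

W ≈ -13600 J

Isothermal: W = nRT ln(V₂/V₁) = P₁V₁ ln(V₂/V₁).
P₁V₁ = (1370 kPa)(12.2 L) = 16714 J.
W = 16714 × ln(5.42/12.2) = 16714 × -0.8113
W_by_gas = -13561 J.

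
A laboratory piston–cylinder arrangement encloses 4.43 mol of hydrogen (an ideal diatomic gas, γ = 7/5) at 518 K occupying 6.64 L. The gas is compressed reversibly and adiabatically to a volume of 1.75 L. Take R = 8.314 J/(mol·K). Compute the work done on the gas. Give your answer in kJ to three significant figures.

Adiabatic: TV^(γ−1) = const with γ = 7/5.
T₂ = T₁ (V₁/V₂)^(γ−1) = 518 × (6.64/1.75)^0.4 = 518 × 1.705 = 883 K.
W_by = nCᵥ(T₁ − T₂) = (4.43)(20.79)(518 − 883) = -33612 J.
Work on gas = −W_by = 33612 J.

W ≈ 33.6 kJ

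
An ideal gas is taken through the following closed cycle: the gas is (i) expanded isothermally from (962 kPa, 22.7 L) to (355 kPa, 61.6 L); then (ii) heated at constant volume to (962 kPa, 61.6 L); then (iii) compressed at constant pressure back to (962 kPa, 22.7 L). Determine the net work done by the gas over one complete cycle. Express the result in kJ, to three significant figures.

W_net ≈ -15.6 kJ

Leg (i): W = PᵢVᵢ ln(V_f/Vᵢ) = (21837) ln(61.6/22.7) = 21800 J.
Leg (ii): W = 0.
Leg (iii): W = PΔV = (962)(22.7 − 61.6) = -37422 J.
W_net = 21800 − 37422 = -15622 J.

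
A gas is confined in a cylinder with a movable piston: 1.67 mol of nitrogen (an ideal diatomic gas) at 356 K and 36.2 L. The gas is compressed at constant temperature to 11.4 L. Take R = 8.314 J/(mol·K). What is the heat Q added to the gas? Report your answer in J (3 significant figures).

Q ≈ -5710 J

Isothermal ⇒ ΔU = 0, so Q = W = nRT ln(V₂/V₁).
Q = (1.67)(8.314)(356) ln(11.4/36.2) = 4943 × -1.155 = -5711 J.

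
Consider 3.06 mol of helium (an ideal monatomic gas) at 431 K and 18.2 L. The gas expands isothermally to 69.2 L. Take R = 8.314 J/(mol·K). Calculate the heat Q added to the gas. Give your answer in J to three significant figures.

Isothermal ⇒ ΔU = 0, so Q = W = nRT ln(V₂/V₁).
Q = (3.06)(8.314)(431) ln(69.2/18.2) = 10965 × 1.336 = 14645 J.

Q ≈ 14600 J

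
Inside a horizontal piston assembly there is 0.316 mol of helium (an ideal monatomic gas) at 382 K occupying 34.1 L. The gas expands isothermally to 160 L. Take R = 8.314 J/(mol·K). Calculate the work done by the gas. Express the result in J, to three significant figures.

Isothermal: W = nRT ln(V₂/V₁).
W = (0.316)(8.314)(382) × ln(160/34.1)
  = 1004 × 1.546
W_by_gas = 1551 J.

W ≈ 1550 J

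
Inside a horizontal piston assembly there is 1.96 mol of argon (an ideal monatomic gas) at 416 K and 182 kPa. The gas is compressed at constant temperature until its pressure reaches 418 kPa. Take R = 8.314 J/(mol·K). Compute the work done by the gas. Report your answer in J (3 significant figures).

Isothermal process: W = nRT ln(V₂/V₁) = nRT ln(P₁/P₂).
W = (1.96)(8.314)(416) × ln(182/418)
  = 6779 × ln(0.4354) = 6779 × -0.8315
W_by_gas = -5636 J.

W ≈ -5640 J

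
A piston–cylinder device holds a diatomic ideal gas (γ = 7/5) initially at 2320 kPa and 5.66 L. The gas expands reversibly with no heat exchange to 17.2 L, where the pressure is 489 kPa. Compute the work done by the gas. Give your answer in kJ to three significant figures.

W ≈ 11.8 kJ

Adiabatic: W = (P₁V₁ − P₂V₂)/(γ − 1) with γ = 7/5.
P₁V₁ = 13131 J, P₂V₂ = 8411 J.
W = (13131 − 8411) / 0.4 = 11801 J.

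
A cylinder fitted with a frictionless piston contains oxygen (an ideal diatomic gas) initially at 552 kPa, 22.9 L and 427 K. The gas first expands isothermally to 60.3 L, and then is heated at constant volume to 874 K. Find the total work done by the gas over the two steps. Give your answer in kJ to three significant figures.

Step 1 (isothermal): W = P₁V₁ ln(V₂/V₁) = (12641) ln(60.3/22.9) = 12239 J.
Step 2 (isochoric): W = 0 (constant volume).
W_total = 12239 + 0 = 12239 J.

W_total ≈ 12.2 kJ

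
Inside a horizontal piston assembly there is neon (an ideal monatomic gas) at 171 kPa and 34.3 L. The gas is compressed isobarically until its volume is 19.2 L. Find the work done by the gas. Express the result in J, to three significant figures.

Isobaric: W = P ΔV.
W = (171 kPa)(19.2 − 34.3 L) = (171)(-15.1) = -2582 J.

W ≈ -2580 J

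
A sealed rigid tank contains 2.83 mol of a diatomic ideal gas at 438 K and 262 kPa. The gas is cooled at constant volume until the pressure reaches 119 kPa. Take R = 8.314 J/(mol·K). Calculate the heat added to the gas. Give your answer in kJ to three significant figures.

Q ≈ -14.1 kJ

Constant volume ⇒ W = 0, so Q = ΔU = nCᵥΔT with Cᵥ = 5R/2 = 20.79 J/(mol·K).
At constant V, T₂/T₁ = P₂/P₁ ⇒ ΔT = T₁(P₂/P₁ − 1) = 438·(119/262 − 1) = -239.1 K.
ΔU = (2.83)(20.79)(-239.1) = -14062 J.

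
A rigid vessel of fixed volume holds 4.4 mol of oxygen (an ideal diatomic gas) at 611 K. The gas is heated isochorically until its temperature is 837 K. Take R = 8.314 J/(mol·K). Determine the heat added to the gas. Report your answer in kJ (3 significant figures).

Q ≈ 20.7 kJ

Constant volume ⇒ W = 0, so Q = ΔU = nCᵥΔT with Cᵥ = 5R/2 = 20.79 J/(mol·K).
ΔU = (4.4)(20.79)(837 − 611) = 20669 J.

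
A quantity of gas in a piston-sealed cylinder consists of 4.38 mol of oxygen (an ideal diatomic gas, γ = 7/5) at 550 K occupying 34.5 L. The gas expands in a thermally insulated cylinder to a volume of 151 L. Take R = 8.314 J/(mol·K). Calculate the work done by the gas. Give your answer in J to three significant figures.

Adiabatic: TV^(γ−1) = const with γ = 7/5.
T₂ = T₁ (V₁/V₂)^(γ−1) = 550 × (34.5/151)^0.4 = 550 × 0.554 = 304.7 K.
W_by = nCᵥ(T₁ − T₂) = (4.38)(20.79)(550 − 304.7) = 22330 J.

W ≈ 22300 J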